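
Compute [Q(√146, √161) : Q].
[Q(√146, √161) : Q] = 4

[Q(√146):Q] = 2 (min poly x^2 - 146, irreducible since 146 is squarefree > 1). For the top step, suppose √161 ∈ Q(√146), say √161 = c + d√146 with c, d ∈ Q. Squaring: 161 = c^2 + 146d^2 + 2cd√146. Since √146 ∉ Q this forces 2cd = 0. If d = 0 then √161 = c ∈ Q, contradicting 161 squarefree > 1. If c = 0 then 161 = 146d^2, so 146·161 = (146d)^2 is a perfect square in Q — but 146·161 = 23506 is not a perfect square (since 146 and 161 are distinct squarefree integers). Contradiction. Hence √161 ∉ Q(√146), so x^2 - 161 stays irreducible over Q(√146) and [Q(√146, √161) : Q(√146)] = 2. By the tower law, [Q(√146, √161) : Q] = 2 · 2 = 4.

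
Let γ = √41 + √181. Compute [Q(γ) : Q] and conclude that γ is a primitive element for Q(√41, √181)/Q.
[Q(γ) : Q] = 4 (equivalently, Q(γ) = Q(√41, √181))

Obviously Q(γ) ⊆ Q(√41, √181), and [Q(√41, √181):Q] = 4 (since 41, 181 are distinct squarefree integers > 1 with 7421 not a perfect square). To show equality we compute the minimal polynomial of γ. From γ = √41 + √181: γ^2 = 41 + 2√(7421) + 181 = 222 + 2√(7421), so γ^2 - 222 = 2√(7421); squaring, (γ^2 - 222)^2 = 4·7421, i.e. γ^4 - 444γ^2 + 49284 - 29684 = 0, i.e. γ^4 - 444γ^2 + 19600 = 0. So γ is a root of x^4 - 444x^2 + 19600. This polynomial is irreducible over Q: it has no rational root (each ±√41 ± √181 is irrational), and any factorization into two quadratics over Q would force √(7421) ∈ Q (pairing opposite roots) or √41, √181 ∈ Q (other pairings), all impossible. Hence [Q(γ):Q] = 4 = [Q(√41, √181):Q], so Q(γ) = Q(√41, √181).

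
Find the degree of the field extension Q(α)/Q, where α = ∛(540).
[Q(α):Q] = 3

The minimal polynomial of α is x^3 - 540, irreducible over Q since 540 is not a perfect cube (so x^3 - 540 has no rational root). Hence [Q(α):Q] = deg(m_α) = 3.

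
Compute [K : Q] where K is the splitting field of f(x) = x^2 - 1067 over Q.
[K : Q] = 2

f(x) = x^2 - 1067 factors as (x - √1067)(x + √1067). The splitting field is K = Q(√1067). Since 1067 is squarefree and > 1, it is not a perfect square, so x^2 - 1067 is irreducible over Q and [Q(√1067) : Q] = 2. Hence [K : Q] = 2.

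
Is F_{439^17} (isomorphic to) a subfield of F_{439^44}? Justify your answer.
No: F_{439^17} is not a subfield of F_{439^44}

F_{p^m} embeds in F_{p^n} iff m | n. Here 17 ∤ 44 (since 44 = 2·17 + 10 with remainder 10 ≠ 0), so F_{439^17} is not a subfield of F_{439^44}. Equivalently: if it were, the tower law would give 17 = [F_{439^17}:F_439] dividing [F_{439^44}:F_439] = 44, contradiction.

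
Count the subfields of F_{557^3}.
F_{557^3} has 2 subfields

The subfields of F_{p^n} are exactly the fields F_{p^d} for d | n (each is the fixed field of the unique index-d subgroup of Gal(F_{p^n}/F_p) ≅ Z/nZ). The divisors of n = 3 are {1, 3}, giving 2 subfields: F_{557^1}, F_{557^3}.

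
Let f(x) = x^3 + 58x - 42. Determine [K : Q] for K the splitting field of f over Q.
[K : Q] = 6

By the rational root test, any rational root of the monic integer polynomial f(x) = x^3 + 58x - 42 must be an integer dividing the constant term -42, i.e. one of ±{1, 2, 3, 6, 7, 14, 21, 42}. Evaluating: f(1) = 17, f(-1) = -101, f(2) = 82, f(-2) = -166, f(3) = 159, f(-3) = -243, f(6) = 522, f(-6) = -606, f(7) = 707, f(-7) = -791, f(14) = 3514, f(-14) = -3598, f(21) = 10437, f(-21) = -10521, f(42) = 76482, f(-42) = -76566; none is 0, so f has no rational root and is therefore irreducible over Q (a cubic with no linear factor over a field is irreducible). For an irreducible cubic, the Galois group is A_3 or S_3 according as the discriminant disc(f) = -4a^3 - 27b^2 = -4·(58)^3 - 27·(-42)^2 = -828076 is or is not a square in Q. Here disc(f) = -828076 is not a perfect square in Q, so the Galois group of f over Q is not contained in A_3 and must be all of S_3. The splitting field has degree |S_3| = 6 over Q, so [K : Q] = 6.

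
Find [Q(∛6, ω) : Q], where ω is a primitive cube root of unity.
[Q(∛6, ω) : Q] = 6

[Q(∛6):Q] = 3 (min poly x^3 - 6, irreducible since 6 is not a perfect cube). [Q(ω):Q] = 2 (min poly x^2 + x + 1). Since Q(∛6) ⊂ R and ω ∉ R, we have ω ∉ Q(∛6), so x^2 + x + 1 remains irreducible over Q(∛6) and [Q(∛6, ω) : Q(∛6)] = 2. By the tower law, [Q(∛6, ω) : Q] = 3 · 2 = 6. (In fact Q(∛6, ω) is the splitting field of x^3 - 6 over Q.)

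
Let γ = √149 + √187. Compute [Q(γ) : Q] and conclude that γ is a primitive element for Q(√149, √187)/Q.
[Q(γ) : Q] = 4 (equivalently, Q(γ) = Q(√149, √187))

Obviously Q(γ) ⊆ Q(√149, √187), and [Q(√149, √187):Q] = 4 (since 149, 187 are distinct squarefree integers > 1 with 27863 not a perfect square). To show equality we compute the minimal polynomial of γ. From γ = √149 + √187: γ^2 = 149 + 2√(27863) + 187 = 336 + 2√(27863), so γ^2 - 336 = 2√(27863); squaring, (γ^2 - 336)^2 = 4·27863, i.e. γ^4 - 672γ^2 + 112896 - 111452 = 0, i.e. γ^4 - 672γ^2 + 1444 = 0. So γ is a root of x^4 - 672x^2 + 1444. This polynomial is irreducible over Q: it has no rational root (each ±√149 ± √187 is irrational), and any factorization into two quadratics over Q would force √(27863) ∈ Q (pairing opposite roots) or √149, √187 ∈ Q (other pairings), all impossible. Hence [Q(γ):Q] = 4 = [Q(√149, √187):Q], so Q(γ) = Q(√149, √187).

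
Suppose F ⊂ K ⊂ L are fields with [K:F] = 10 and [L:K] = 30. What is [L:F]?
[L:F] = 300

The tower law says that for any tower of field extensions F ⊂ K ⊂ L with finite degrees, [L:F] = [L:K] · [K:F]. Here this gives [L:F] = 30 · 10 = 300.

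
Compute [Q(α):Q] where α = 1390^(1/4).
[Q(α):Q] = 4

α is a root of x^4 - 1390. By Eisenstein's criterion at the prime p = 2 (which divides the constant term 1390 but p^2 = 4 does not, since 1390 is squarefree), x^4 - 1390 is irreducible over Q. Hence [Q(α):Q] = 4.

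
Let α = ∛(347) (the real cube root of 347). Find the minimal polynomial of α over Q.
m_α(x) = x^3 - 347

α satisfies α^3 = 347, so x^3 - 347 annihilates α. By the rational root test, a rational root p/q (in lowest terms) of x^3 - 347 would satisfy p^3 = 347 q^3, forcing q = 1 and p^3 = 347; but 347 is not a perfect cube, contradiction. A monic cubic over Q with no rational root is irreducible (any nontrivial factorization would include a linear factor). Hence x^3 - 347 is the minimal polynomial of α, and in particular [Q(α):Q] = 3.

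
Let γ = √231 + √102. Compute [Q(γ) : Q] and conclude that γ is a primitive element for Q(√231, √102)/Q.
[Q(γ) : Q] = 4 (equivalently, Q(γ) = Q(√231, √102))

Obviously Q(γ) ⊆ Q(√231, √102), and [Q(√231, √102):Q] = 4 (since 231, 102 are distinct squarefree integers > 1 with 23562 not a perfect square). To show equality we compute the minimal polynomial of γ. From γ = √231 + √102: γ^2 = 231 + 2√(23562) + 102 = 333 + 2√(23562), so γ^2 - 333 = 2√(23562); squaring, (γ^2 - 333)^2 = 4·23562, i.e. γ^4 - 666γ^2 + 110889 - 94248 = 0, i.e. γ^4 - 666γ^2 + 16641 = 0. So γ is a root of x^4 - 666x^2 + 16641. This polynomial is irreducible over Q: it has no rational root (each ±√231 ± √102 is irrational), and any factorization into two quadratics over Q would force √(23562) ∈ Q (pairing opposite roots) or √231, √102 ∈ Q (other pairings), all impossible. Hence [Q(γ):Q] = 4 = [Q(√231, √102):Q], so Q(γ) = Q(√231, √102).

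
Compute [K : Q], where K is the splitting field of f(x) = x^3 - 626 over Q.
[K : Q] = 6

The roots of x^3 - 626 are ∛626, ω∛626, ω^2∛626 where ω = e^(2πi/3) is a primitive cube root of unity, so K = Q(∛626, ω). Now [Q(∛626):Q] = 3 (since 626 is not a perfect cube, x^3 - 626 is irreducible) and [Q(ω):Q] = 2. Both 2 and 3 divide [K:Q], and [K:Q] ≤ 3·2 = 6, so [K:Q] = 6. (Equivalently: Q(∛626) ⊂ R but ω ∉ R, so [K : Q(∛626)] = 2.)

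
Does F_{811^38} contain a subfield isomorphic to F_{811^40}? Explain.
No: F_{811^40} is not a subfield of F_{811^38}

F_{p^m} embeds in F_{p^n} iff m | n. Here 40 ∤ 38 (since 38 = 0·40 + 38 with remainder 38 ≠ 0), so F_{811^40} is not a subfield of F_{811^38}. Equivalently: if it were, the tower law would give 40 = [F_{811^40}:F_811] dividing [F_{811^38}:F_811] = 38, contradiction.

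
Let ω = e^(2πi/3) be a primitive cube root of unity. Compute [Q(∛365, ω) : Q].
[Q(∛365, ω) : Q] = 6

[Q(∛365):Q] = 3 (min poly x^3 - 365, irreducible since 365 is not a perfect cube). [Q(ω):Q] = 2 (min poly x^2 + x + 1). Since Q(∛365) ⊂ R and ω ∉ R, we have ω ∉ Q(∛365), so x^2 + x + 1 remains irreducible over Q(∛365) and [Q(∛365, ω) : Q(∛365)] = 2. By the tower law, [Q(∛365, ω) : Q] = 3 · 2 = 6. (In fact Q(∛365, ω) is the splitting field of x^3 - 365 over Q.)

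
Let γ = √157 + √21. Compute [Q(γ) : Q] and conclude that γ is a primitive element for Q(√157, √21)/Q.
[Q(γ) : Q] = 4 (equivalently, Q(γ) = Q(√157, √21))

Obviously Q(γ) ⊆ Q(√157, √21), and [Q(√157, √21):Q] = 4 (since 157, 21 are distinct squarefree integers > 1 with 3297 not a perfect square). To show equality we compute the minimal polynomial of γ. From γ = √157 + √21: γ^2 = 157 + 2√(3297) + 21 = 178 + 2√(3297), so γ^2 - 178 = 2√(3297); squaring, (γ^2 - 178)^2 = 4·3297, i.e. γ^4 - 356γ^2 + 31684 - 13188 = 0, i.e. γ^4 - 356γ^2 + 18496 = 0. So γ is a root of x^4 - 356x^2 + 18496. This polynomial is irreducible over Q: it has no rational root (each ±√157 ± √21 is irrational), and any factorization into two quadratics over Q would force √(3297) ∈ Q (pairing opposite roots) or √157, √21 ∈ Q (other pairings), all impossible. Hence [Q(γ):Q] = 4 = [Q(√157, √21):Q], so Q(γ) = Q(√157, √21).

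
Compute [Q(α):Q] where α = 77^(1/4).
[Q(α):Q] = 4

α is a root of x^4 - 77. By Eisenstein's criterion at the prime p = 7 (which divides the constant term 77 but p^2 = 49 does not, since 77 is squarefree), x^4 - 77 is irreducible over Q. Hence [Q(α):Q] = 4.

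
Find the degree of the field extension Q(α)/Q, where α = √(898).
[Q(α):Q] = 2

[Q(α):Q] equals the degree of the minimal polynomial of α. Here α^2 = 898 and x^2 - 898 is irreducible (d = 898 is squarefree, ≠ 1, hence not a square), so deg(m_α) = 2. Thus [Q(α):Q] = 2.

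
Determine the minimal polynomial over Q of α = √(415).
m_α(x) = x^2 - 415

α satisfies α^2 - 415 = 0, so x^2 - 415 annihilates α. Since d = 415 is squarefree and ≠ 1, it is not a perfect square in Q, so x^2 - 415 has no rational root and is therefore irreducible over Q (a degree-2 polynomial over a field is irreducible iff it has no root). Hence m_α(x) = x^2 - 415.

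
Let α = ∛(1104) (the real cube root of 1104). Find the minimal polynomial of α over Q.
m_α(x) = x^3 - 1104

α satisfies α^3 = 1104, so x^3 - 1104 annihilates α. By the rational root test, a rational root p/q (in lowest terms) of x^3 - 1104 would satisfy p^3 = 1104 q^3, forcing q = 1 and p^3 = 1104; but 1104 is not a perfect cube, contradiction. A monic cubic over Q with no rational root is irreducible (any nontrivial factorization would include a linear factor). Hence x^3 - 1104 is the minimal polynomial of α, and in particular [Q(α):Q] = 3.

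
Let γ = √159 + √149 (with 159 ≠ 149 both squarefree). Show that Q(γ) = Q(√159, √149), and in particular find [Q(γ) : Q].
[Q(γ) : Q] = 4 (equivalently, Q(γ) = Q(√159, √149))

Obviously Q(γ) ⊆ Q(√159, √149), and [Q(√159, √149):Q] = 4 (since 159, 149 are distinct squarefree integers > 1 with 23691 not a perfect square). To show equality we compute the minimal polynomial of γ. From γ = √159 + √149: γ^2 = 159 + 2√(23691) + 149 = 308 + 2√(23691), so γ^2 - 308 = 2√(23691); squaring, (γ^2 - 308)^2 = 4·23691, i.e. γ^4 - 616γ^2 + 94864 - 94764 = 0, i.e. γ^4 - 616γ^2 + 100 = 0. So γ is a root of x^4 - 616x^2 + 100. This polynomial is irreducible over Q: it has no rational root (each ±√159 ± √149 is irrational), and any factorization into two quadratics over Q would force √(23691) ∈ Q (pairing opposite roots) or √159, √149 ∈ Q (other pairings), all impossible. Hence [Q(γ):Q] = 4 = [Q(√159, √149):Q], so Q(γ) = Q(√159, √149).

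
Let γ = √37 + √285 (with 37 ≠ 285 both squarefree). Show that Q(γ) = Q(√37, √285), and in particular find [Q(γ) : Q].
[Q(γ) : Q] = 4 (equivalently, Q(γ) = Q(√37, √285))

Obviously Q(γ) ⊆ Q(√37, √285), and [Q(√37, √285):Q] = 4 (since 37, 285 are distinct squarefree integers > 1 with 10545 not a perfect square). To show equality we compute the minimal polynomial of γ. From γ = √37 + √285: γ^2 = 37 + 2√(10545) + 285 = 322 + 2√(10545), so γ^2 - 322 = 2√(10545); squaring, (γ^2 - 322)^2 = 4·10545, i.e. γ^4 - 644γ^2 + 103684 - 42180 = 0, i.e. γ^4 - 644γ^2 + 61504 = 0. So γ is a root of x^4 - 644x^2 + 61504. This polynomial is irreducible over Q: it has no rational root (each ±√37 ± √285 is irrational), and any factorization into two quadratics over Q would force √(10545) ∈ Q (pairing opposite roots) or √37, √285 ∈ Q (other pairings), all impossible. Hence [Q(γ):Q] = 4 = [Q(√37, √285):Q], so Q(γ) = Q(√37, √285).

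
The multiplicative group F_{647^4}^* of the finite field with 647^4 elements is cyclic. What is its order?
|F_{647^4}^*| = 175233494880

F_{647^4} has 647^4 = 175233494881 elements; its multiplicative group consists of all nonzero elements, so |F_{647^4}^*| = 175233494881 - 1 = 175233494880. (It is cyclic since any finite subgroup of the multiplicative group of a field is cyclic.)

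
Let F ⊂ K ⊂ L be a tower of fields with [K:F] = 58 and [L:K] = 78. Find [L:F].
[L:F] = 4524

The tower law says that for any tower of field extensions F ⊂ K ⊂ L with finite degrees, [L:F] = [L:K] · [K:F]. Here this gives [L:F] = 78 · 58 = 4524.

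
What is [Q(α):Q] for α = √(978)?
[Q(α):Q] = 2

[Q(α):Q] equals the degree of the minimal polynomial of α. Here α^2 = 978 and x^2 - 978 is irreducible (d = 978 is squarefree, ≠ 1, hence not a square), so deg(m_α) = 2. Thus [Q(α):Q] = 2.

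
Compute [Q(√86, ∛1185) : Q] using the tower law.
[Q(√86, ∛1185) : Q] = 6

Let L = Q(√86, ∛1185). Since Q(√86) ⊂ L and [Q(√86):Q] = 2, the tower law gives 2 | [L:Q]. Likewise Q(∛1185) ⊂ L with [Q(∛1185):Q] = 3 (because 1185 is not a perfect cube), so 3 | [L:Q]. As gcd(2,3) = 1, [L:Q] is divisible by 6. Conversely L is generated over Q by √86 and ∛1185, so [L:Q] ≤ 2·3 = 6. Therefore [Q(√86, ∛1185) : Q] = 6.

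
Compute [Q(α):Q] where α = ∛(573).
[Q(α):Q] = 3

The minimal polynomial of α is x^3 - 573, irreducible over Q since 573 is not a perfect cube (so x^3 - 573 has no rational root). Hence [Q(α):Q] = deg(m_α) = 3.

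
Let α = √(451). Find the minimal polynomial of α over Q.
m_α(x) = x^2 - 451

α satisfies α^2 - 451 = 0, so x^2 - 451 annihilates α. Since d = 451 is squarefree and ≠ 1, it is not a perfect square in Q, so x^2 - 451 has no rational root and is therefore irreducible over Q (a degree-2 polynomial over a field is irreducible iff it has no root). Hence m_α(x) = x^2 - 451.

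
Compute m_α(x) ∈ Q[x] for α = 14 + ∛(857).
m_α(x) = x^3 - 42x^2 + 588x - 3601

Set β = α - 14 = ∛(857), so β^3 = 857. Then (α - 14)^3 - 857 = 0, i.e. α is a root of g(x) = (x - 14)^3 - 857 = x^3 - 42x^2 + 588x - 3601. Since g(x) = h(x - 14) where h(x) = x^3 - 857, and h is irreducible over Q (because 857 is not a perfect cube, so h has no rational root, and a monic cubic with no rational root is irreducible), g is also irreducible (irreducibility is preserved under the substitution x → x - 14). Hence m_α(x) = x^3 - 42x^2 + 588x - 3601.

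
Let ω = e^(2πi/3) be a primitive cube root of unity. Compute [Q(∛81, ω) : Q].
[Q(∛81, ω) : Q] = 6

[Q(∛81):Q] = 3 (min poly x^3 - 81, irreducible since 81 is not a perfect cube). [Q(ω):Q] = 2 (min poly x^2 + x + 1). Since Q(∛81) ⊂ R and ω ∉ R, we have ω ∉ Q(∛81), so x^2 + x + 1 remains irreducible over Q(∛81) and [Q(∛81, ω) : Q(∛81)] = 2. By the tower law, [Q(∛81, ω) : Q] = 3 · 2 = 6. (In fact Q(∛81, ω) is the splitting field of x^3 - 81 over Q.)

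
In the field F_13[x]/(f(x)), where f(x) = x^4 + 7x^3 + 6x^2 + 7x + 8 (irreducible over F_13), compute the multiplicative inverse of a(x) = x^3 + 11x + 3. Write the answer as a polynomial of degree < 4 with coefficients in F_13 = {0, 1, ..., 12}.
a(x)^(-1) ≡ 3x^3 + 4x^2 + 12x + 4 (mod f(x))

Since f is irreducible over F_13, F_13[x]/(f) is a field and a(x) ≠ 0 has an inverse. Apply the extended Euclidean algorithm to f(x) and a(x) in F_13[x]: f(x) = (x + 7)·a(x) + (8x^2 + 5x);  a(x) = (5x + 5)·(8x^2 + 5x) + (12x + 3);  (8x^2 + 5x) = (5x + 10)·(12x + 3) + (9). The last nonzero remainder is the constant 9 = gcd(f, a) in F_13. Back-substituting through the division chain expresses 9 = s(x)·a(x) + t(x)·f(x) with s(x) ≡ x^3 + 10x^2 + 4x + 10 (mod f), so (x^3 + 10x^2 + 4x + 10)·a(x) ≡ 9 (mod f). Multiplying by 9^(-1) ≡ 3 in F_13 gives a(x)^(-1) ≡ 3·(x^3 + 10x^2 + 4x + 10) ≡ 3x^3 + 4x^2 + 12x + 4 (mod f). Check: (x^3 + 11x + 3)·(3x^3 + 4x^2 + 12x + 4) = 3x^6 + 4x^5 + 6x^4 + 5x^3 + x^2 + 2x + 12 ≡ 1 (mod x^4 + 7x^3 + 6x^2 + 7x + 8).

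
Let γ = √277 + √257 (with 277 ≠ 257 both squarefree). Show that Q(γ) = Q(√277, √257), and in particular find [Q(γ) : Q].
[Q(γ) : Q] = 4 (equivalently, Q(γ) = Q(√277, √257))

Obviously Q(γ) ⊆ Q(√277, √257), and [Q(√277, √257):Q] = 4 (since 277, 257 are distinct squarefree integers > 1 with 71189 not a perfect square). To show equality we compute the minimal polynomial of γ. From γ = √277 + √257: γ^2 = 277 + 2√(71189) + 257 = 534 + 2√(71189), so γ^2 - 534 = 2√(71189); squaring, (γ^2 - 534)^2 = 4·71189, i.e. γ^4 - 1068γ^2 + 285156 - 284756 = 0, i.e. γ^4 - 1068γ^2 + 400 = 0. So γ is a root of x^4 - 1068x^2 + 400. This polynomial is irreducible over Q: it has no rational root (each ±√277 ± √257 is irrational), and any factorization into two quadratics over Q would force √(71189) ∈ Q (pairing opposite roots) or √277, √257 ∈ Q (other pairings), all impossible. Hence [Q(γ):Q] = 4 = [Q(√277, √257):Q], so Q(γ) = Q(√277, √257).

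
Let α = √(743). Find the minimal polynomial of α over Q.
m_α(x) = x^2 - 743

α satisfies α^2 - 743 = 0, so x^2 - 743 annihilates α. Since d = 743 is squarefree and ≠ 1, it is not a perfect square in Q, so x^2 - 743 has no rational root and is therefore irreducible over Q (a degree-2 polynomial over a field is irreducible iff it has no root). Hence m_α(x) = x^2 - 743.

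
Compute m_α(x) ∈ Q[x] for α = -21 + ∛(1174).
m_α(x) = x^3 + 63x^2 + 1323x + 8087

Set β = α + 21 = ∛(1174), so β^3 = 1174. Then (α + 21)^3 - 1174 = 0, i.e. α is a root of g(x) = (x + 21)^3 - 1174 = x^3 + 63x^2 + 1323x + 8087. Since g(x) = h(x + 21) where h(x) = x^3 - 1174, and h is irreducible over Q (because 1174 is not a perfect cube, so h has no rational root, and a monic cubic with no rational root is irreducible), g is also irreducible (irreducibility is preserved under the substitution x → x + 21). Hence m_α(x) = x^3 + 63x^2 + 1323x + 8087.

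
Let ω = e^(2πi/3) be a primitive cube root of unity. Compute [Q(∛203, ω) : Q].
[Q(∛203, ω) : Q] = 6

[Q(∛203):Q] = 3 (min poly x^3 - 203, irreducible since 203 is not a perfect cube). [Q(ω):Q] = 2 (min poly x^2 + x + 1). Since Q(∛203) ⊂ R and ω ∉ R, we have ω ∉ Q(∛203), so x^2 + x + 1 remains irreducible over Q(∛203) and [Q(∛203, ω) : Q(∛203)] = 2. By the tower law, [Q(∛203, ω) : Q] = 3 · 2 = 6. (In fact Q(∛203, ω) is the splitting field of x^3 - 203 over Q.)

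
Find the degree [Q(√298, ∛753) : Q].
[Q(√298, ∛753) : Q] = 6

Let L = Q(√298, ∛753). Since Q(√298) ⊂ L and [Q(√298):Q] = 2, the tower law gives 2 | [L:Q]. Likewise Q(∛753) ⊂ L with [Q(∛753):Q] = 3 (because 753 is not a perfect cube), so 3 | [L:Q]. As gcd(2,3) = 1, [L:Q] is divisible by 6. Conversely L is generated over Q by √298 and ∛753, so [L:Q] ≤ 2·3 = 6. Therefore [Q(√298, ∛753) : Q] = 6.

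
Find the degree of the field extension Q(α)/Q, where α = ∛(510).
[Q(α):Q] = 3

The minimal polynomial of α is x^3 - 510, irreducible over Q since 510 is not a perfect cube (so x^3 - 510 has no rational root). Hence [Q(α):Q] = deg(m_α) = 3.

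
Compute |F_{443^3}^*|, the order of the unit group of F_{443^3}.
|F_{443^3}^*| = 86938306

F_{443^3} has 443^3 = 86938307 elements; its multiplicative group consists of all nonzero elements, so |F_{443^3}^*| = 86938307 - 1 = 86938306. (It is cyclic since any finite subgroup of the multiplicative group of a field is cyclic.)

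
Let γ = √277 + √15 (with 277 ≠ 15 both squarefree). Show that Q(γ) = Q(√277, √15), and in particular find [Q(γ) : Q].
[Q(γ) : Q] = 4 (equivalently, Q(γ) = Q(√277, √15))

Obviously Q(γ) ⊆ Q(√277, √15), and [Q(√277, √15):Q] = 4 (since 277, 15 are distinct squarefree integers > 1 with 4155 not a perfect square). To show equality we compute the minimal polynomial of γ. From γ = √277 + √15: γ^2 = 277 + 2√(4155) + 15 = 292 + 2√(4155), so γ^2 - 292 = 2√(4155); squaring, (γ^2 - 292)^2 = 4·4155, i.e. γ^4 - 584γ^2 + 85264 - 16620 = 0, i.e. γ^4 - 584γ^2 + 68644 = 0. So γ is a root of x^4 - 584x^2 + 68644. This polynomial is irreducible over Q: it has no rational root (each ±√277 ± √15 is irrational), and any factorization into two quadratics over Q would force √(4155) ∈ Q (pairing opposite roots) or √277, √15 ∈ Q (other pairings), all impossible. Hence [Q(γ):Q] = 4 = [Q(√277, √15):Q], so Q(γ) = Q(√277, √15).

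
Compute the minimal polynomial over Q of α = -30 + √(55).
m_α(x) = x^2 + 60x + 845

From α + 30 = √(55), squaring gives (α + 30)^2 = 55, i.e. α^2 + 60α + 900 = 55, so α^2 + 60α + 845 = 0. The discriminant of x^2 + 60x + 845 is (60)^2 - 4·(845) = 3600 - 3380 = 220, and 4·(55) is not a perfect square in Q since 55 is squarefree and ≠ 1. Hence x^2 + 60x + 845 is irreducible over Q and is the minimal polynomial of α.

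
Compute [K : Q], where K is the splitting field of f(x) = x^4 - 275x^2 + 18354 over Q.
[K : Q] = 4

Solving the quadratic in x^2: x^2 = (275 ± √(275^2 - 4·18354))/2 = (275 ± √2209)/2 = (275 ± 47)/2, giving x^2 = 161 or x^2 = 114. So f(x) = (x^2 - 161)(x^2 - 114) and the roots of f are ±√161, ±√114. Hence the splitting field is K = Q(√161, √114). Since 161 and 114 are distinct squarefree integers > 1, their product 18354 is not a perfect square, so √114 ∉ Q(√161). By the tower law [K:Q] = [Q(√161,√114):Q(√161)] · [Q(√161):Q] = 2 · 2 = 4.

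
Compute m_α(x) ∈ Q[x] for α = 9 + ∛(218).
m_α(x) = x^3 - 27x^2 + 243x - 947

Set β = α - 9 = ∛(218), so β^3 = 218. Then (α - 9)^3 - 218 = 0, i.e. α is a root of g(x) = (x - 9)^3 - 218 = x^3 - 27x^2 + 243x - 947. Since g(x) = h(x - 9) where h(x) = x^3 - 218, and h is irreducible over Q (because 218 is not a perfect cube, so h has no rational root, and a monic cubic with no rational root is irreducible), g is also irreducible (irreducibility is preserved under the substitution x → x - 9). Hence m_α(x) = x^3 - 27x^2 + 243x - 947.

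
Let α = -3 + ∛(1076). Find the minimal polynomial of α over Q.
m_α(x) = x^3 + 9x^2 + 27x - 1049

Set β = α + 3 = ∛(1076), so β^3 = 1076. Then (α + 3)^3 - 1076 = 0, i.e. α is a root of g(x) = (x + 3)^3 - 1076 = x^3 + 9x^2 + 27x - 1049. Since g(x) = h(x + 3) where h(x) = x^3 - 1076, and h is irreducible over Q (because 1076 is not a perfect cube, so h has no rational root, and a monic cubic with no rational root is irreducible), g is also irreducible (irreducibility is preserved under the substitution x → x + 3). Hence m_α(x) = x^3 + 9x^2 + 27x - 1049.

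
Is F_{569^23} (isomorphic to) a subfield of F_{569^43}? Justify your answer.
No: F_{569^23} is not a subfield of F_{569^43}

F_{p^m} embeds in F_{p^n} iff m | n. Here 23 ∤ 43 (since 43 = 1·23 + 20 with remainder 20 ≠ 0), so F_{569^23} is not a subfield of F_{569^43}. Equivalently: if it were, the tower law would give 23 = [F_{569^23}:F_569] dividing [F_{569^43}:F_569] = 43, contradiction.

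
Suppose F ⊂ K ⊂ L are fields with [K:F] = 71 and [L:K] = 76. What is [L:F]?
[L:F] = 5396

The tower law says that for any tower of field extensions F ⊂ K ⊂ L with finite degrees, [L:F] = [L:K] · [K:F]. Here this gives [L:F] = 76 · 71 = 5396.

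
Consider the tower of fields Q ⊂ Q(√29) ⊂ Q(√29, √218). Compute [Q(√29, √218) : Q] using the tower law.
[Q(√29, √218) : Q] = 4

[Q(√29):Q] = 2 (min poly x^2 - 29, irreducible since 29 is squarefree > 1). For the top step, suppose √218 ∈ Q(√29), say √218 = c + d√29 with c, d ∈ Q. Squaring: 218 = c^2 + 29d^2 + 2cd√29. Since √29 ∉ Q this forces 2cd = 0. If d = 0 then √218 = c ∈ Q, contradicting 218 squarefree > 1. If c = 0 then 218 = 29d^2, so 29·218 = (29d)^2 is a perfect square in Q — but 29·218 = 6322 is not a perfect square (since 29 and 218 are distinct squarefree integers). Contradiction. Hence √218 ∉ Q(√29), so x^2 - 218 stays irreducible over Q(√29) and [Q(√29, √218) : Q(√29)] = 2. By the tower law, [Q(√29, √218) : Q] = 2 · 2 = 4.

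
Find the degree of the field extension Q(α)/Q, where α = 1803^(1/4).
[Q(α):Q] = 4

α is a root of x^4 - 1803. By Eisenstein's criterion at the prime p = 3 (which divides the constant term 1803 but p^2 = 9 does not, since 1803 is squarefree), x^4 - 1803 is irreducible over Q. Hence [Q(α):Q] = 4.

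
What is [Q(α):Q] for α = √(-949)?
[Q(α):Q] = 2

[Q(α):Q] equals the degree of the minimal polynomial of α. Here α^2 = -949 and x^2 + 949 is irreducible (d = -949 is squarefree, ≠ 1, hence not a square), so deg(m_α) = 2. Thus [Q(α):Q] = 2.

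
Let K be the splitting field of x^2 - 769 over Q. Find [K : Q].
[K : Q] = 2

f(x) = x^2 - 769 factors as (x - √769)(x + √769). The splitting field is K = Q(√769). Since 769 is squarefree and > 1, it is not a perfect square, so x^2 - 769 is irreducible over Q and [Q(√769) : Q] = 2. Hence [K : Q] = 2.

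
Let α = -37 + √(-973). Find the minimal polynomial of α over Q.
m_α(x) = x^2 + 74x + 2342

From α + 37 = √(-973), squaring gives (α + 37)^2 = -973, i.e. α^2 + 74α + 1369 = -973, so α^2 + 74α + 2342 = 0. The discriminant of x^2 + 74x + 2342 is (74)^2 - 4·(2342) = 5476 - 9368 = -3892, and 4·(-973) is not a perfect square in Q since -973 is squarefree and ≠ 1. Hence x^2 + 74x + 2342 is irreducible over Q and is the minimal polynomial of α.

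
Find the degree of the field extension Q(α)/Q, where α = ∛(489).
[Q(α):Q] = 3

The minimal polynomial of α is x^3 - 489, irreducible over Q since 489 is not a perfect cube (so x^3 - 489 has no rational root). Hence [Q(α):Q] = deg(m_α) = 3.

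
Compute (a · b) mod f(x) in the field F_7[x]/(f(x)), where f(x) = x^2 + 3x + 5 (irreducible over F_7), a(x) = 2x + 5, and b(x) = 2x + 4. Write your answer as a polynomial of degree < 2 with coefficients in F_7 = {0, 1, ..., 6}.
a · b ≡ 6x (mod f(x))

Multiply in F_7[x]: a(x)·b(x) = (2x + 5)·(2x + 4) = 4x^2 + 4x + 6. This has degree ≥ 2, so divide by f(x) over F_7: 4x^2 + 4x + 6 = (4)·(x^2 + 3x + 5) + (6x). Hence a·b ≡ 6x (mod f). (F_7[x]/(f) is a field with 7^2 = 49 elements since f is irreducible of degree 2.)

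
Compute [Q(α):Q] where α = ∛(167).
[Q(α):Q] = 3

The minimal polynomial of α is x^3 - 167, irreducible over Q since 167 is not a perfect cube (so x^3 - 167 has no rational root). Hence [Q(α):Q] = deg(m_α) = 3.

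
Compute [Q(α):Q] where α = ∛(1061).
[Q(α):Q] = 3

The minimal polynomial of α is x^3 - 1061, irreducible over Q since 1061 is not a perfect cube (so x^3 - 1061 has no rational root). Hence [Q(α):Q] = deg(m_α) = 3.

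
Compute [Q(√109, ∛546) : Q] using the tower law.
[Q(√109, ∛546) : Q] = 6

Let L = Q(√109, ∛546). Since Q(√109) ⊂ L and [Q(√109):Q] = 2, the tower law gives 2 | [L:Q]. Likewise Q(∛546) ⊂ L with [Q(∛546):Q] = 3 (because 546 is not a perfect cube), so 3 | [L:Q]. As gcd(2,3) = 1, [L:Q] is divisible by 6. Conversely L is generated over Q by √109 and ∛546, so [L:Q] ≤ 2·3 = 6. Therefore [Q(√109, ∛546) : Q] = 6.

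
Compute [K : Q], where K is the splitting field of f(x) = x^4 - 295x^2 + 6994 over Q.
[K : Q] = 4

Solving the quadratic in x^2: x^2 = (295 ± √(295^2 - 4·6994))/2 = (295 ± √59049)/2 = (295 ± 243)/2, giving x^2 = 269 or x^2 = 26. So f(x) = (x^2 - 269)(x^2 - 26) and the roots of f are ±√269, ±√26. Hence the splitting field is K = Q(√269, √26). Since 269 and 26 are distinct squarefree integers > 1, their product 6994 is not a perfect square, so √26 ∉ Q(√269). By the tower law [K:Q] = [Q(√269,√26):Q(√269)] · [Q(√269):Q] = 2 · 2 = 4.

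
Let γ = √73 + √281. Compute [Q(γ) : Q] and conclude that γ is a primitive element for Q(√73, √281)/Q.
[Q(γ) : Q] = 4 (equivalently, Q(γ) = Q(√73, √281))

Obviously Q(γ) ⊆ Q(√73, √281), and [Q(√73, √281):Q] = 4 (since 73, 281 are distinct squarefree integers > 1 with 20513 not a perfect square). To show equality we compute the minimal polynomial of γ. From γ = √73 + √281: γ^2 = 73 + 2√(20513) + 281 = 354 + 2√(20513), so γ^2 - 354 = 2√(20513); squaring, (γ^2 - 354)^2 = 4·20513, i.e. γ^4 - 708γ^2 + 125316 - 82052 = 0, i.e. γ^4 - 708γ^2 + 43264 = 0. So γ is a root of x^4 - 708x^2 + 43264. This polynomial is irreducible over Q: it has no rational root (each ±√73 ± √281 is irrational), and any factorization into two quadratics over Q would force √(20513) ∈ Q (pairing opposite roots) or √73, √281 ∈ Q (other pairings), all impossible. Hence [Q(γ):Q] = 4 = [Q(√73, √281):Q], so Q(γ) = Q(√73, √281).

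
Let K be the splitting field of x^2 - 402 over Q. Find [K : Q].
[K : Q] = 2

f(x) = x^2 - 402 factors as (x - √402)(x + √402). The splitting field is K = Q(√402). Since 402 is squarefree and > 1, it is not a perfect square, so x^2 - 402 is irreducible over Q and [Q(√402) : Q] = 2. Hence [K : Q] = 2.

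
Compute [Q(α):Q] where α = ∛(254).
[Q(α):Q] = 3

The minimal polynomial of α is x^3 - 254, irreducible over Q since 254 is not a perfect cube (so x^3 - 254 has no rational root). Hence [Q(α):Q] = deg(m_α) = 3.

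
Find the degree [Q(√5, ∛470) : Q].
[Q(√5, ∛470) : Q] = 6

Let L = Q(√5, ∛470). Since Q(√5) ⊂ L and [Q(√5):Q] = 2, the tower law gives 2 | [L:Q]. Likewise Q(∛470) ⊂ L with [Q(∛470):Q] = 3 (because 470 is not a perfect cube), so 3 | [L:Q]. As gcd(2,3) = 1, [L:Q] is divisible by 6. Conversely L is generated over Q by √5 and ∛470, so [L:Q] ≤ 2·3 = 6. Therefore [Q(√5, ∛470) : Q] = 6.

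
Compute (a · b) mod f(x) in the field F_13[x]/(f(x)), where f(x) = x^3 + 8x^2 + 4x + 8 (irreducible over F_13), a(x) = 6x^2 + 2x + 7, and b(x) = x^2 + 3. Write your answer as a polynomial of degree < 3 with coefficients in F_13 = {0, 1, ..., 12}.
a · b ≡ 5x^2 + 12x + 12 (mod f(x))

Multiply in F_13[x]: a(x)·b(x) = (6x^2 + 2x + 7)·(x^2 + 3) = 6x^4 + 2x^3 + 12x^2 + 6x + 8. This has degree ≥ 3, so divide by f(x) over F_13: 6x^4 + 2x^3 + 12x^2 + 6x + 8 = (6x + 6)·(x^3 + 8x^2 + 4x + 8) + (5x^2 + 12x + 12). Hence a·b ≡ 5x^2 + 12x + 12 (mod f). (F_13[x]/(f) is a field with 13^3 = 2197 elements since f is irreducible of degree 3.)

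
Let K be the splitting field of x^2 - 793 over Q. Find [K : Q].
[K : Q] = 2

f(x) = x^2 - 793 factors as (x - √793)(x + √793). The splitting field is K = Q(√793). Since 793 is squarefree and > 1, it is not a perfect square, so x^2 - 793 is irreducible over Q and [Q(√793) : Q] = 2. Hence [K : Q] = 2.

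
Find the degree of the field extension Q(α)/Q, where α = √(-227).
[Q(α):Q] = 2

[Q(α):Q] equals the degree of the minimal polynomial of α. Here α^2 = -227 and x^2 + 227 is irreducible (d = -227 is squarefree, ≠ 1, hence not a square), so deg(m_α) = 2. Thus [Q(α):Q] = 2.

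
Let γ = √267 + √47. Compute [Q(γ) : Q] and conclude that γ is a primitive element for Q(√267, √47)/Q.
[Q(γ) : Q] = 4 (equivalently, Q(γ) = Q(√267, √47))

Obviously Q(γ) ⊆ Q(√267, √47), and [Q(√267, √47):Q] = 4 (since 267, 47 are distinct squarefree integers > 1 with 12549 not a perfect square). To show equality we compute the minimal polynomial of γ. From γ = √267 + √47: γ^2 = 267 + 2√(12549) + 47 = 314 + 2√(12549), so γ^2 - 314 = 2√(12549); squaring, (γ^2 - 314)^2 = 4·12549, i.e. γ^4 - 628γ^2 + 98596 - 50196 = 0, i.e. γ^4 - 628γ^2 + 48400 = 0. So γ is a root of x^4 - 628x^2 + 48400. This polynomial is irreducible over Q: it has no rational root (each ±√267 ± √47 is irrational), and any factorization into two quadratics over Q would force √(12549) ∈ Q (pairing opposite roots) or √267, √47 ∈ Q (other pairings), all impossible. Hence [Q(γ):Q] = 4 = [Q(√267, √47):Q], so Q(γ) = Q(√267, √47).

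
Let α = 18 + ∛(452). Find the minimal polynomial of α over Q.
m_α(x) = x^3 - 54x^2 + 972x - 6284

Set β = α - 18 = ∛(452), so β^3 = 452. Then (α - 18)^3 - 452 = 0, i.e. α is a root of g(x) = (x - 18)^3 - 452 = x^3 - 54x^2 + 972x - 6284. Since g(x) = h(x - 18) where h(x) = x^3 - 452, and h is irreducible over Q (because 452 is not a perfect cube, so h has no rational root, and a monic cubic with no rational root is irreducible), g is also irreducible (irreducibility is preserved under the substitution x → x - 18). Hence m_α(x) = x^3 - 54x^2 + 972x - 6284.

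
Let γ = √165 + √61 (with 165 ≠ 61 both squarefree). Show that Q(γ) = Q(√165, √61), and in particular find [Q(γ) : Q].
[Q(γ) : Q] = 4 (equivalently, Q(γ) = Q(√165, √61))

Obviously Q(γ) ⊆ Q(√165, √61), and [Q(√165, √61):Q] = 4 (since 165, 61 are distinct squarefree integers > 1 with 10065 not a perfect square). To show equality we compute the minimal polynomial of γ. From γ = √165 + √61: γ^2 = 165 + 2√(10065) + 61 = 226 + 2√(10065), so γ^2 - 226 = 2√(10065); squaring, (γ^2 - 226)^2 = 4·10065, i.e. γ^4 - 452γ^2 + 51076 - 40260 = 0, i.e. γ^4 - 452γ^2 + 10816 = 0. So γ is a root of x^4 - 452x^2 + 10816. This polynomial is irreducible over Q: it has no rational root (each ±√165 ± √61 is irrational), and any factorization into two quadratics over Q would force √(10065) ∈ Q (pairing opposite roots) or √165, √61 ∈ Q (other pairings), all impossible. Hence [Q(γ):Q] = 4 = [Q(√165, √61):Q], so Q(γ) = Q(√165, √61).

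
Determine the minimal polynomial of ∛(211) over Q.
m_α(x) = x^3 - 211

α satisfies α^3 = 211, so x^3 - 211 annihilates α. By the rational root test, a rational root p/q (in lowest terms) of x^3 - 211 would satisfy p^3 = 211 q^3, forcing q = 1 and p^3 = 211; but 211 is not a perfect cube, contradiction. A monic cubic over Q with no rational root is irreducible (any nontrivial factorization would include a linear factor). Hence x^3 - 211 is the minimal polynomial of α, and in particular [Q(α):Q] = 3.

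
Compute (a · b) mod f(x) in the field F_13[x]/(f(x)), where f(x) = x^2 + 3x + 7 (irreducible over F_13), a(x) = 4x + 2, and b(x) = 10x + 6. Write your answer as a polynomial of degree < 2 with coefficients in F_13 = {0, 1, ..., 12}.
a · b ≡ 2x + 5 (mod f(x))

Multiply in F_13[x]: a(x)·b(x) = (4x + 2)·(10x + 6) = x^2 + 5x + 12. This has degree ≥ 2, so divide by f(x) over F_13: x^2 + 5x + 12 = (1)·(x^2 + 3x + 7) + (2x + 5). Hence a·b ≡ 2x + 5 (mod f). (F_13[x]/(f) is a field with 13^2 = 169 elements since f is irreducible of degree 2.)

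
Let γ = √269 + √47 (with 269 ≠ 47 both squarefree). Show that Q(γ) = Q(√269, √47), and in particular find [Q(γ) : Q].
[Q(γ) : Q] = 4 (equivalently, Q(γ) = Q(√269, √47))

Obviously Q(γ) ⊆ Q(√269, √47), and [Q(√269, √47):Q] = 4 (since 269, 47 are distinct squarefree integers > 1 with 12643 not a perfect square). To show equality we compute the minimal polynomial of γ. From γ = √269 + √47: γ^2 = 269 + 2√(12643) + 47 = 316 + 2√(12643), so γ^2 - 316 = 2√(12643); squaring, (γ^2 - 316)^2 = 4·12643, i.e. γ^4 - 632γ^2 + 99856 - 50572 = 0, i.e. γ^4 - 632γ^2 + 49284 = 0. So γ is a root of x^4 - 632x^2 + 49284. This polynomial is irreducible over Q: it has no rational root (each ±√269 ± √47 is irrational), and any factorization into two quadratics over Q would force √(12643) ∈ Q (pairing opposite roots) or √269, √47 ∈ Q (other pairings), all impossible. Hence [Q(γ):Q] = 4 = [Q(√269, √47):Q], so Q(γ) = Q(√269, √47).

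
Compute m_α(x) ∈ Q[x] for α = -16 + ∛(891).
m_α(x) = x^3 + 48x^2 + 768x + 3205

Set β = α + 16 = ∛(891), so β^3 = 891. Then (α + 16)^3 - 891 = 0, i.e. α is a root of g(x) = (x + 16)^3 - 891 = x^3 + 48x^2 + 768x + 3205. Since g(x) = h(x + 16) where h(x) = x^3 - 891, and h is irreducible over Q (because 891 is not a perfect cube, so h has no rational root, and a monic cubic with no rational root is irreducible), g is also irreducible (irreducibility is preserved under the substitution x → x + 16). Hence m_α(x) = x^3 + 48x^2 + 768x + 3205.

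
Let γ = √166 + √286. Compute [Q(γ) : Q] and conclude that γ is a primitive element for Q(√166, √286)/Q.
[Q(γ) : Q] = 4 (equivalently, Q(γ) = Q(√166, √286))

Obviously Q(γ) ⊆ Q(√166, √286), and [Q(√166, √286):Q] = 4 (since 166, 286 are distinct squarefree integers > 1 with 47476 not a perfect square). To show equality we compute the minimal polynomial of γ. From γ = √166 + √286: γ^2 = 166 + 2√(47476) + 286 = 452 + 2√(47476), so γ^2 - 452 = 2√(47476); squaring, (γ^2 - 452)^2 = 4·47476, i.e. γ^4 - 904γ^2 + 204304 - 189904 = 0, i.e. γ^4 - 904γ^2 + 14400 = 0. So γ is a root of x^4 - 904x^2 + 14400. This polynomial is irreducible over Q: it has no rational root (each ±√166 ± √286 is irrational), and any factorization into two quadratics over Q would force √(47476) ∈ Q (pairing opposite roots) or √166, √286 ∈ Q (other pairings), all impossible. Hence [Q(γ):Q] = 4 = [Q(√166, √286):Q], so Q(γ) = Q(√166, √286).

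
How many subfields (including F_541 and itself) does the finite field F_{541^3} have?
F_{541^3} has 2 subfields

The subfields of F_{p^n} are exactly the fields F_{p^d} for d | n (each is the fixed field of the unique index-d subgroup of Gal(F_{p^n}/F_p) ≅ Z/nZ). The divisors of n = 3 are {1, 3}, giving 2 subfields: F_{541^1}, F_{541^3}.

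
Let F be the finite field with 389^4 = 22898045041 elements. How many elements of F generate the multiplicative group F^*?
There are φ(22898045040) = 5383913472 primitive elements

F_q^* is cyclic of order q - 1 = 22898045040. A cyclic group of order m has exactly φ(m) generators. Here m = 22898045040 = 2^4 · 3 · 5 · 13 · 29 · 97 · 2609, so the number of primitive elements is φ(22898045040) = 5383913472.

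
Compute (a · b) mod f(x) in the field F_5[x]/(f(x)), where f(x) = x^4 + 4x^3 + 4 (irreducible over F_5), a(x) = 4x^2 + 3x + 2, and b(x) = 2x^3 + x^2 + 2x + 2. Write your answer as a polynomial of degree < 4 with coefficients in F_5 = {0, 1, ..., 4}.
a · b ≡ 3x^3 + x^2 + 3x + 2 (mod f(x))

Multiply in F_5[x]: a(x)·b(x) = (4x^2 + 3x + 2)·(2x^3 + x^2 + 2x + 2) = 3x^5 + x^2 + 4. This has degree ≥ 4, so divide by f(x) over F_5: 3x^5 + x^2 + 4 = (3x + 3)·(x^4 + 4x^3 + 4) + (3x^3 + x^2 + 3x + 2). Hence a·b ≡ 3x^3 + x^2 + 3x + 2 (mod f). (F_5[x]/(f) is a field with 5^4 = 625 elements since f is irreducible of degree 4.)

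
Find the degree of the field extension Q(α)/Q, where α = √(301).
[Q(α):Q] = 2

[Q(α):Q] equals the degree of the minimal polynomial of α. Here α^2 = 301 and x^2 - 301 is irreducible (d = 301 is squarefree, ≠ 1, hence not a square), so deg(m_α) = 2. Thus [Q(α):Q] = 2.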